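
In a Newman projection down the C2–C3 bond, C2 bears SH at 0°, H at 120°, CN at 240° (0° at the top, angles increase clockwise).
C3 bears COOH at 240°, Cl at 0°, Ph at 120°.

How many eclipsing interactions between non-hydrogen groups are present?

2

Non-H eclipsing pairs: SH(0°)/Cl(0°); CN(240°)/COOH(240°) — 2 interactions.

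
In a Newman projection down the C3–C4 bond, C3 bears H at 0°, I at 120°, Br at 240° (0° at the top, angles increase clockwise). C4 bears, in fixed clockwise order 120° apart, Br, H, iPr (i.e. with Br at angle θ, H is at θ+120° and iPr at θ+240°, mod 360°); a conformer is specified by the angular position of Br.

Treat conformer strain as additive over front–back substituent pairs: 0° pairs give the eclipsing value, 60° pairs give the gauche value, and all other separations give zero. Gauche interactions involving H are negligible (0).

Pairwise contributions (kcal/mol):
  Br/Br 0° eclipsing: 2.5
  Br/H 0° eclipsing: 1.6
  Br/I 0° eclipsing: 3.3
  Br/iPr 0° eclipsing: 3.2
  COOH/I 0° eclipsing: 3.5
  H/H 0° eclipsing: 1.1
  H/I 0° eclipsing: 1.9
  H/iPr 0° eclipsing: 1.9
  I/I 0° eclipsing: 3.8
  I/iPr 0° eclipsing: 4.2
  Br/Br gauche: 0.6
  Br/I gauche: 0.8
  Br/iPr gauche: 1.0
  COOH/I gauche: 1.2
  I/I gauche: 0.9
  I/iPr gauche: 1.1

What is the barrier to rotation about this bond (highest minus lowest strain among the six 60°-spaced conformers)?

Br at 0° is eclipsed. H at 0° is eclipsed with Br at 0° (1.6); I at 120° is eclipsed with H at 120° (1.9); Br at 240° is eclipsed with iPr at 240° (3.2). Total 6.7 kcal/mol.
Br at 60° is staggered. I at 120° is gauche with Br at 60° (0.8); Br at 240° is gauche with iPr at 300° (1.0). Total 1.8 kcal/mol.
Br at 120° is eclipsed. H at 0° is eclipsed with iPr at 0° (1.9); I at 120° is eclipsed with Br at 120° (3.3); Br at 240° is eclipsed with H at 240° (1.6). Total 6.8 kcal/mol.
Br at 180° is staggered. I at 120° is gauche with Br at 180° (0.8); I at 120° is gauche with iPr at 60° (1.1); Br at 240° is gauche with Br at 180° (0.6). Total 2.5 kcal/mol.
Br at 240° is eclipsed. H at 0° is eclipsed with H at 0° (1.1); I at 120° is eclipsed with iPr at 120° (4.2); Br at 240° is eclipsed with Br at 240° (2.5). Total 7.8 kcal/mol.
Br at 300° is staggered. I at 120° is gauche with iPr at 180° (1.1); Br at 240° is gauche with Br at 300° (0.6); Br at 240° is gauche with iPr at 180° (1.0). Total 2.7 kcal/mol.
Max at 240° (7.8 kcal/mol), min at 60° (1.8 kcal/mol); barrier = 6.0 kcal/mol.

6.0 kcal/mol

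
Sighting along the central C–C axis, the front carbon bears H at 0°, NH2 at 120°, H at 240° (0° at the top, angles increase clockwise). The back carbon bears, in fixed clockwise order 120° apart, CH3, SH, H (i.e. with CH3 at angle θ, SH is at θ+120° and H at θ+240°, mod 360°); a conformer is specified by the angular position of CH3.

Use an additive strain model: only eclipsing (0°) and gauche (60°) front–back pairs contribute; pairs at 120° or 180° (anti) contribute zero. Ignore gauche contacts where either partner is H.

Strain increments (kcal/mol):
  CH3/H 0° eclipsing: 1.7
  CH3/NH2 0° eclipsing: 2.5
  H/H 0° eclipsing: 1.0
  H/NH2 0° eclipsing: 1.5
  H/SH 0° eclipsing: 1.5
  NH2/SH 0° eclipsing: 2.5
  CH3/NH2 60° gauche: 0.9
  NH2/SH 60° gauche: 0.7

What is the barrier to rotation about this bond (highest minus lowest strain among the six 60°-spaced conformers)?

4.5 kcal/mol

CH3 at 0° (eclipsed): H(0°)/CH3(0°) eclipsed 1.7; NH2(120°)/SH(120°) eclipsed 2.5; H(240°)/H(240°) eclipsed 1.0 → 5.2 kcal/mol.
CH3 at 60° (staggered): NH2(120°)/CH3(60°) gauche 0.9; NH2(120°)/SH(180°) gauche 0.7 → 1.6 kcal/mol.
CH3 at 120° (eclipsed): H(0°)/H(0°) eclipsed 1.0; NH2(120°)/CH3(120°) eclipsed 2.5; H(240°)/SH(240°) eclipsed 1.5 → 5.0 kcal/mol.
CH3 at 180° (staggered): NH2(120°)/CH3(180°) gauche 0.9 → 0.9 kcal/mol.
CH3 at 240° (eclipsed): H(0°)/SH(0°) eclipsed 1.5; NH2(120°)/H(120°) eclipsed 1.5; H(240°)/CH3(240°) eclipsed 1.7 → 4.7 kcal/mol.
CH3 at 300° (staggered): NH2(120°)/SH(60°) gauche 0.7 → 0.7 kcal/mol.
Max at 0° (5.2 kcal/mol), min at 300° (0.7 kcal/mol); barrier = 4.5 kcal/mol.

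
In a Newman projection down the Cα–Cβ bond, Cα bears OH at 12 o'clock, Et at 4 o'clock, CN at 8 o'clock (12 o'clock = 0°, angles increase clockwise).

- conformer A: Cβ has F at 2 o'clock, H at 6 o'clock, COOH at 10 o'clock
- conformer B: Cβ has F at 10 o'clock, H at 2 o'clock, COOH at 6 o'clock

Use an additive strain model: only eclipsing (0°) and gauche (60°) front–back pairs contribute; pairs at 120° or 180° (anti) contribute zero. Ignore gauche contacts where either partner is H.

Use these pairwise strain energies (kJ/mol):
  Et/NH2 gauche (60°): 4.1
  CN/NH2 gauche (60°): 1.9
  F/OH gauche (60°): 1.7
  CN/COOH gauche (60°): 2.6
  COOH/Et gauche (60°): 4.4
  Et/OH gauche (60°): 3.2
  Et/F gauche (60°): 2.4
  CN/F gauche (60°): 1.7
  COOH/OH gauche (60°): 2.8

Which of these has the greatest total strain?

B

A (staggered): OH–F gauche, OH–COOH gauche, Et–F gauche, CN–COOH gauche; 1.7 + 2.8 + 2.4 + 2.6 = 9.5 kJ/mol.
B (staggered): OH–F gauche, Et–COOH gauche, CN–F gauche, CN–COOH gauche; 1.7 + 4.4 + 1.7 + 2.6 = 10.4 kJ/mol.
B has the highest total (10.4 kJ/mol).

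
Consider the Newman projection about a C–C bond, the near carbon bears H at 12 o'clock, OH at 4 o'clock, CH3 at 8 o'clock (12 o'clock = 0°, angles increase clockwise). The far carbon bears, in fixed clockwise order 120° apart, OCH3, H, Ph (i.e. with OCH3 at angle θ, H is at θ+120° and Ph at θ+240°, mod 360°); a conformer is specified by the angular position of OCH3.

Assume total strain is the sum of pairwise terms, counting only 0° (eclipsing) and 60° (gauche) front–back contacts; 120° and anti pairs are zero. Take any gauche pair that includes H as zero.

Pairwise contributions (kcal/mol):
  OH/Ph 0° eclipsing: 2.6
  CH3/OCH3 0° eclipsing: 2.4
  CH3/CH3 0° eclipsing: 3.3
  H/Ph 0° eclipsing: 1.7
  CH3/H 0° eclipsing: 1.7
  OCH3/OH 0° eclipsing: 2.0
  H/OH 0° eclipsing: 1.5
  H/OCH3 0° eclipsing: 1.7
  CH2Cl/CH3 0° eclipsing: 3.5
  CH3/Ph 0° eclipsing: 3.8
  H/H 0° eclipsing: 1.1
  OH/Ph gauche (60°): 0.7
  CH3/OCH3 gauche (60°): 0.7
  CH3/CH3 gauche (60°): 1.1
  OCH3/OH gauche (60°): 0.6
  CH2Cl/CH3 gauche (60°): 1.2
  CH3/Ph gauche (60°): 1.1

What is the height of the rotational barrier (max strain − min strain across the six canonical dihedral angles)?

5.3 kcal/mol

OCH3 at 0° (eclipsed): H–OCH3 eclipsed, OH–H eclipsed, CH3–Ph eclipsed; 1.7 + 1.5 + 3.8 = 7.0 kcal/mol.
OCH3 at 60° (staggered): OH–OCH3 gauche, CH3–Ph gauche; 0.6 + 1.1 = 1.7 kcal/mol.
OCH3 at 120° (eclipsed): H–Ph eclipsed, OH–OCH3 eclipsed, CH3–H eclipsed; 1.7 + 2.0 + 1.7 = 5.4 kcal/mol.
OCH3 at 180° (staggered): OH–OCH3 gauche, OH–Ph gauche, CH3–OCH3 gauche; 0.6 + 0.7 + 0.7 = 2.0 kcal/mol.
OCH3 at 240° (eclipsed): H–H eclipsed, OH–Ph eclipsed, CH3–OCH3 eclipsed; 1.1 + 2.6 + 2.4 = 6.1 kcal/mol.
OCH3 at 300° (staggered): OH–Ph gauche, CH3–OCH3 gauche, CH3–Ph gauche; 0.7 + 0.7 + 1.1 = 2.5 kcal/mol.
Max at 0° (7.0 kcal/mol), min at 60° (1.7 kcal/mol); barrier = 5.3 kcal/mol.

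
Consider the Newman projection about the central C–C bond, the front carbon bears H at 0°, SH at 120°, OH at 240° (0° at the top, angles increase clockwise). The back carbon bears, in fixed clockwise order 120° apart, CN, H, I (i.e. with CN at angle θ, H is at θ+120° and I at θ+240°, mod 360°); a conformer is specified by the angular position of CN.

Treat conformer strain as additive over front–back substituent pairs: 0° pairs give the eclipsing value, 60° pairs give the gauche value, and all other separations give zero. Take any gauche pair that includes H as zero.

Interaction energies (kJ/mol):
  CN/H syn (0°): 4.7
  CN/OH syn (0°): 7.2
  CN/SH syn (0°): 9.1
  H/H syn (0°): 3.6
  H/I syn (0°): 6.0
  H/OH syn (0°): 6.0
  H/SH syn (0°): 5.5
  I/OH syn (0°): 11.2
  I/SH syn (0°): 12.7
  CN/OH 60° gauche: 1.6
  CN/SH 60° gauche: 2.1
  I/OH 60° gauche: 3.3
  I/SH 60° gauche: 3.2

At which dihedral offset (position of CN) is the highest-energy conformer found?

CN at 0° (eclipsed): H–CN eclipsed, SH–H eclipsed, OH–I eclipsed; 4.7 + 5.5 + 11.2 = 21.4 kJ/mol.
CN at 60° (staggered): SH–CN gauche, OH–I gauche; 2.1 + 3.3 = 5.4 kJ/mol.
CN at 120° (eclipsed): H–I eclipsed, SH–CN eclipsed, OH–H eclipsed; 6.0 + 9.1 + 6.0 = 21.1 kJ/mol.
CN at 180° (staggered): SH–CN gauche, SH–I gauche, OH–CN gauche; 2.1 + 3.2 + 1.6 = 6.9 kJ/mol.
CN at 240° (eclipsed): H–H eclipsed, SH–I eclipsed, OH–CN eclipsed; 3.6 + 12.7 + 7.2 = 23.5 kJ/mol.
CN at 300° (staggered): SH–I gauche, OH–CN gauche, OH–I gauche; 3.2 + 1.6 + 3.3 = 8.1 kJ/mol.
The maximum (23.5 kJ/mol) occurs with CN at 240°.

240°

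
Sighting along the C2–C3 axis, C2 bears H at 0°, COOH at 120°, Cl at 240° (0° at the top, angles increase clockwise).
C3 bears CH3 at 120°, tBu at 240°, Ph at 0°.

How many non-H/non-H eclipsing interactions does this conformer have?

Non-H eclipsing pairs: COOH(120°)/CH3(120°); Cl(240°)/tBu(240°) — 2 interactions.

2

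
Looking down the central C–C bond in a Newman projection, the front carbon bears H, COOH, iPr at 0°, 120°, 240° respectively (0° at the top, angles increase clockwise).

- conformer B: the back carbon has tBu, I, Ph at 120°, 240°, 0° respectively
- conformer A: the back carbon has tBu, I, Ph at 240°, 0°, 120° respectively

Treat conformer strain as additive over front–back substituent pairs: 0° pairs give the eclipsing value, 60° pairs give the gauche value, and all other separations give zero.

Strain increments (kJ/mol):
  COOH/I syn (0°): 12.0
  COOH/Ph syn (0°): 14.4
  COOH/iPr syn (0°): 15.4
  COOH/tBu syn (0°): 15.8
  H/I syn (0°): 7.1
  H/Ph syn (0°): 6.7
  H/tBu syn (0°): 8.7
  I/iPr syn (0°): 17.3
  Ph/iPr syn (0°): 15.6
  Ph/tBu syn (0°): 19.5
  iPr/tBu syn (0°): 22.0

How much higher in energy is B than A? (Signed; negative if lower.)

B (eclipsed): H(0°)/Ph(0°) eclipsed 6.7; COOH(120°)/tBu(120°) eclipsed 15.8; iPr(240°)/I(240°) eclipsed 17.3 → 39.8 kJ/mol.
A (eclipsed): H(0°)/I(0°) eclipsed 7.1; COOH(120°)/Ph(120°) eclipsed 14.4; iPr(240°)/tBu(240°) eclipsed 22.0 → 43.5 kJ/mol.
E(B) − E(A) = 39.8 − 43.5 = -3.7 kJ/mol.

-3.7 kJ/mol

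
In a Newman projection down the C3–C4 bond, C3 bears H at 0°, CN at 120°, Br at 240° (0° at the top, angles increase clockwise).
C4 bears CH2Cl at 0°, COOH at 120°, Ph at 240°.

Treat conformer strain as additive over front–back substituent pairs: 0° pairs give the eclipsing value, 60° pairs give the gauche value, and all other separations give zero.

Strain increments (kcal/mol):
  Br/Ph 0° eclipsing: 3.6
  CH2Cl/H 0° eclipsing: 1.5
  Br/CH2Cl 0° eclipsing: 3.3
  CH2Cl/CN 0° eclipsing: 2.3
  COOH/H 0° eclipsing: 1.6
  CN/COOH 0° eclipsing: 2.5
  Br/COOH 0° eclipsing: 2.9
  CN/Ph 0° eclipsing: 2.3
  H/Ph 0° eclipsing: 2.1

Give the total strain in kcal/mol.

This conformer is eclipsed. H at 0° is eclipsed with CH2Cl at 0° (1.5); CN at 120° is eclipsed with COOH at 120° (2.5); Br at 240° is eclipsed with Ph at 240° (3.6). Total 7.6 kcal/mol.

7.6 kcal/mol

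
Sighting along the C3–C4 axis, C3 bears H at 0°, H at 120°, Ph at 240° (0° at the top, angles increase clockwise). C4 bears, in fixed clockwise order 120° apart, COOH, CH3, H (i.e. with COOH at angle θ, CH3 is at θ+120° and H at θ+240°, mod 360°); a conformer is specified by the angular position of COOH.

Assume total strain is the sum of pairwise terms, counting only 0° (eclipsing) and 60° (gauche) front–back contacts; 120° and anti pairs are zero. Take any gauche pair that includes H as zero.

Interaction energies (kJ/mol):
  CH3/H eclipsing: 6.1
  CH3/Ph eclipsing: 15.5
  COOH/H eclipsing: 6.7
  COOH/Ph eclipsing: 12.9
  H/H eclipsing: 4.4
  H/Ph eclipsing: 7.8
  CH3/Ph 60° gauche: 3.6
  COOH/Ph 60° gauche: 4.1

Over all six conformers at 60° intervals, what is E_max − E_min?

COOH at 0° is eclipsed. H at 0° is eclipsed with COOH at 0° (6.7); H at 120° is eclipsed with CH3 at 120° (6.1); Ph at 240° is eclipsed with H at 240° (7.8). Total 20.6 kJ/mol.
COOH at 60° is staggered. Ph at 240° is gauche with CH3 at 180° (3.6). Total 3.6 kJ/mol.
COOH at 120° is eclipsed. H at 0° is eclipsed with H at 0° (4.4); H at 120° is eclipsed with COOH at 120° (6.7); Ph at 240° is eclipsed with CH3 at 240° (15.5). Total 26.6 kJ/mol.
COOH at 180° is staggered. Ph at 240° is gauche with COOH at 180° (4.1); Ph at 240° is gauche with CH3 at 300° (3.6). Total 7.7 kJ/mol.
COOH at 240° is eclipsed. H at 0° is eclipsed with CH3 at 0° (6.1); H at 120° is eclipsed with H at 120° (4.4); Ph at 240° is eclipsed with COOH at 240° (12.9). Total 23.4 kJ/mol.
COOH at 300° is staggered. Ph at 240° is gauche with COOH at 300° (4.1). Total 4.1 kJ/mol.
Max at 120° (26.6 kJ/mol), min at 60° (3.6 kJ/mol); barrier = 23.0 kJ/mol.

23.0 kJ/mol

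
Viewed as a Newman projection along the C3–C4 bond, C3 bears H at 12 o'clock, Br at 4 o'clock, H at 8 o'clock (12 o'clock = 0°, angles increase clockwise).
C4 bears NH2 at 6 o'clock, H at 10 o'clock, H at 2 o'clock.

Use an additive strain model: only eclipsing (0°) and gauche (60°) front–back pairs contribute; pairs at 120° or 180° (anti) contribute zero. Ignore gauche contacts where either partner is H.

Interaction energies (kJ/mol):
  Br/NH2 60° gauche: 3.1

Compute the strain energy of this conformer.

This conformer (staggered): Br(120°)/NH2(180°) gauche 3.1 → 3.1 kJ/mol.

3.1 kJ/mol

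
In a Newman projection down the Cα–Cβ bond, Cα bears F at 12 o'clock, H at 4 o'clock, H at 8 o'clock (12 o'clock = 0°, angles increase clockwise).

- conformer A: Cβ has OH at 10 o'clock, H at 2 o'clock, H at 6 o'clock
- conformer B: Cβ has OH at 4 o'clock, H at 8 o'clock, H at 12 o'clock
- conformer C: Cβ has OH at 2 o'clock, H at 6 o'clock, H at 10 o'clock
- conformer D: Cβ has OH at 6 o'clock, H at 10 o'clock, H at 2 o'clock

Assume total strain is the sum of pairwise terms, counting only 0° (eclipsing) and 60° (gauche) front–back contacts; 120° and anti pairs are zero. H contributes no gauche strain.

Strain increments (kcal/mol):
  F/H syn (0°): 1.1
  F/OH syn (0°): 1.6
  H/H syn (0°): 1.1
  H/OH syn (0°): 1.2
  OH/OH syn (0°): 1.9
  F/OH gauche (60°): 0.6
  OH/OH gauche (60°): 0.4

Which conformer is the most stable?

D

A (staggered): F–OH gauche; 0.6 = 0.6 kcal/mol.
B (eclipsed): F–H eclipsed, H–OH eclipsed, H–H eclipsed; 1.1 + 1.2 + 1.1 = 3.4 kcal/mol.
C (staggered): F–OH gauche; 0.6 = 0.6 kcal/mol.
D (staggered): no non-H gauche contacts → 0.0 kcal/mol.
D has the lowest total (0.0 kcal/mol).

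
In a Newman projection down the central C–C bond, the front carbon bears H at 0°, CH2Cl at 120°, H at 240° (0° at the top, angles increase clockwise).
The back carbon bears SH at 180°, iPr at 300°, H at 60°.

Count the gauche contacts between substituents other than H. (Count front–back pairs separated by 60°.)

1

Non-H gauche pairs: CH2Cl(120°)/SH(180°) — 1 interaction.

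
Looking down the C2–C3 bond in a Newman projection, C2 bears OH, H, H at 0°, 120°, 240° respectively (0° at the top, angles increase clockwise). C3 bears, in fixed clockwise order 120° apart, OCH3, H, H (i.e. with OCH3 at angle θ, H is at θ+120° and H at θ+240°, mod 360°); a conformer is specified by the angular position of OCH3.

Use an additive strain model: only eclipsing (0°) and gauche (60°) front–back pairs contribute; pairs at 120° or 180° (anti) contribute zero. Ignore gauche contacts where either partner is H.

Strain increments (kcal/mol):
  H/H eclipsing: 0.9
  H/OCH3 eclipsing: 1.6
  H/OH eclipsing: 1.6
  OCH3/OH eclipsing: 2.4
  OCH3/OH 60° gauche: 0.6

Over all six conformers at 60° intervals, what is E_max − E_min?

4.2 kcal/mol

OCH3 at 0° (eclipsed): OH–OCH3 eclipsed, H–H eclipsed, H–H eclipsed; 2.4 + 0.9 + 0.9 = 4.2 kcal/mol.
OCH3 at 60° (staggered): OH–OCH3 gauche; 0.6 = 0.6 kcal/mol.
OCH3 at 120° (eclipsed): OH–H eclipsed, H–OCH3 eclipsed, H–H eclipsed; 1.6 + 1.6 + 0.9 = 4.1 kcal/mol.
OCH3 at 180° (staggered): no non-H gauche contacts → 0.0 kcal/mol.
OCH3 at 240° (eclipsed): OH–H eclipsed, H–H eclipsed, H–OCH3 eclipsed; 1.6 + 0.9 + 1.6 = 4.1 kcal/mol.
OCH3 at 300° (staggered): OH–OCH3 gauche; 0.6 = 0.6 kcal/mol.
Max at 0° (4.2 kcal/mol), min at 180° (0.0 kcal/mol); barrier = 4.2 kcal/mol.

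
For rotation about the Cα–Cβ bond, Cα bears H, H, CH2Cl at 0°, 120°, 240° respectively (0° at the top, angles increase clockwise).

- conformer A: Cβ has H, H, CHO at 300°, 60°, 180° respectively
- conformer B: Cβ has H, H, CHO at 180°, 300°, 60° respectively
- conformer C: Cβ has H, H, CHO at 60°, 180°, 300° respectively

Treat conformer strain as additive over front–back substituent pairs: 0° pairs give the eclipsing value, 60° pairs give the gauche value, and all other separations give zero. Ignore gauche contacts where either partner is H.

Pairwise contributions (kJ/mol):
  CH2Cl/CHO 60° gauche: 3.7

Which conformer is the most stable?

A (staggered): CH2Cl(240°)/CHO(180°) gauche 3.7 → 3.7 kJ/mol.
B (staggered): no non-H gauche contacts → 0.0 kJ/mol.
C (staggered): CH2Cl(240°)/CHO(300°) gauche 3.7 → 3.7 kJ/mol.
B has the lowest total (0.0 kJ/mol).

B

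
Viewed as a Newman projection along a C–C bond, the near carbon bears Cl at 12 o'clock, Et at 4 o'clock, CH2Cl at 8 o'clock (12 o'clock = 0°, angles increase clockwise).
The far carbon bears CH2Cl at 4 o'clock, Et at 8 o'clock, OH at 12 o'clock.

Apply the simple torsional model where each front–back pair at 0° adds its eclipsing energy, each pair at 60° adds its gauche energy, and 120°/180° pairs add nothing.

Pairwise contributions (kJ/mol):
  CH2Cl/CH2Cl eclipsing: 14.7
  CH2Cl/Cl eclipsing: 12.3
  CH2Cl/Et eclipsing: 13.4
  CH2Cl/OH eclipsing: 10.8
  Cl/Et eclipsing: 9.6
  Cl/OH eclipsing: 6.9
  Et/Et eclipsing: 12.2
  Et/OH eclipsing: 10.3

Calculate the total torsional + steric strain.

This conformer (eclipsed): Cl–OH eclipsed, Et–CH2Cl eclipsed, CH2Cl–Et eclipsed; 6.9 + 13.4 + 13.4 = 33.7 kJ/mol.

33.7 kJ/mol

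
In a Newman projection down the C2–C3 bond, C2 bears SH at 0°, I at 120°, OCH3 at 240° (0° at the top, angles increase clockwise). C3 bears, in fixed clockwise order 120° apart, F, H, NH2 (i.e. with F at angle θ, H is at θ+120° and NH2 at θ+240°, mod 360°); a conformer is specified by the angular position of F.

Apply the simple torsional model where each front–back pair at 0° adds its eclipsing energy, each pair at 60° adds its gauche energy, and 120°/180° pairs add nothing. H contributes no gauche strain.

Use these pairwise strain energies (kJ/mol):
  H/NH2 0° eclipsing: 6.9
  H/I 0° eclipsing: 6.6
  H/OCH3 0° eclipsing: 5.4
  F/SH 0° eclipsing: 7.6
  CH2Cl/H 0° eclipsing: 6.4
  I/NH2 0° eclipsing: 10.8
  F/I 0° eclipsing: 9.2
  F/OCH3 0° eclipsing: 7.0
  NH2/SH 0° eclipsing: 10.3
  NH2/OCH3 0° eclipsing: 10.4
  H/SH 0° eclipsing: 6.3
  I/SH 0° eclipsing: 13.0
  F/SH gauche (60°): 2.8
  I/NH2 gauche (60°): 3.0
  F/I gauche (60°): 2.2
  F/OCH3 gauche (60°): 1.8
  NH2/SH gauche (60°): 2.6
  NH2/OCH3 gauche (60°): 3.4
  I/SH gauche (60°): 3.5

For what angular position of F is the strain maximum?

F at 0° (eclipsed): SH–F eclipsed, I–H eclipsed, OCH3–NH2 eclipsed; 7.6 + 6.6 + 10.4 = 24.6 kJ/mol.
F at 60° (staggered): SH–F gauche, SH–NH2 gauche, I–F gauche, OCH3–NH2 gauche; 2.8 + 2.6 + 2.2 + 3.4 = 11.0 kJ/mol.
F at 120° (eclipsed): SH–NH2 eclipsed, I–F eclipsed, OCH3–H eclipsed; 10.3 + 9.2 + 5.4 = 24.9 kJ/mol.
F at 180° (staggered): SH–NH2 gauche, I–F gauche, I–NH2 gauche, OCH3–F gauche; 2.6 + 2.2 + 3.0 + 1.8 = 9.6 kJ/mol.
F at 240° (eclipsed): SH–H eclipsed, I–NH2 eclipsed, OCH3–F eclipsed; 6.3 + 10.8 + 7.0 = 24.1 kJ/mol.
F at 300° (staggered): SH–F gauche, I–NH2 gauche, OCH3–F gauche, OCH3–NH2 gauche; 2.8 + 3.0 + 1.8 + 3.4 = 11.0 kJ/mol.
The maximum (24.9 kJ/mol) occurs with F at 120°.

120°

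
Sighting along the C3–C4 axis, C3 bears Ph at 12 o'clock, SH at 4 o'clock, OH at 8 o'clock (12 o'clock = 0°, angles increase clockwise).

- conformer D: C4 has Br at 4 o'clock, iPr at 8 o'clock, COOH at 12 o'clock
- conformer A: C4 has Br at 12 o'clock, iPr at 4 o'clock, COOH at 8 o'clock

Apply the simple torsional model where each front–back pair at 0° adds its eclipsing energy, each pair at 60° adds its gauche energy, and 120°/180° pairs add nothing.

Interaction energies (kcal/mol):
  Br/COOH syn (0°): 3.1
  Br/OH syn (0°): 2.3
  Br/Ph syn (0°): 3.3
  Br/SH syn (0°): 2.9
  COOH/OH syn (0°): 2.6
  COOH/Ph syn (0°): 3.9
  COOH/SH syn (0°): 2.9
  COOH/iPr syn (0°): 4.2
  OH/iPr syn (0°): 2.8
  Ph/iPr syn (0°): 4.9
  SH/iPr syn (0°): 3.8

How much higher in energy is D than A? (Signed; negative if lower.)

-0.1 kcal/mol

D (eclipsed): Ph–COOH eclipsed, SH–Br eclipsed, OH–iPr eclipsed; 3.9 + 2.9 + 2.8 = 9.6 kcal/mol.
A (eclipsed): Ph–Br eclipsed, SH–iPr eclipsed, OH–COOH eclipsed; 3.3 + 3.8 + 2.6 = 9.7 kcal/mol.
E(D) − E(A) = 9.6 − 9.7 = -0.1 kcal/mol.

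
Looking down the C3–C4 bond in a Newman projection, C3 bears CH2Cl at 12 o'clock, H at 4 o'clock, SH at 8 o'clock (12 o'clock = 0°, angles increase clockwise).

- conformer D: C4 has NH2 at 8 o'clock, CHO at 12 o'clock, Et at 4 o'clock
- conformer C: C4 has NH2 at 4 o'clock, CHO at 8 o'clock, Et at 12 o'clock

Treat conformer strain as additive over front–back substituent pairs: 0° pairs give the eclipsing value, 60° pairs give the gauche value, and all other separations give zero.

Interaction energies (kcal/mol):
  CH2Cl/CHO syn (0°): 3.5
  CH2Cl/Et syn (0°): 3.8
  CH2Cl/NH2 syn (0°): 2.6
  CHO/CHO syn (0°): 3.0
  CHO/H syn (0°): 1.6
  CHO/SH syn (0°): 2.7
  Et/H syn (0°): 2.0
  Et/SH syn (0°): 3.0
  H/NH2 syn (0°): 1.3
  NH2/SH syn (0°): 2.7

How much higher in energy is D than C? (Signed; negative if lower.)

D (eclipsed): CH2Cl(0°)/CHO(0°) eclipsed 3.5; H(120°)/Et(120°) eclipsed 2.0; SH(240°)/NH2(240°) eclipsed 2.7 → 8.2 kcal/mol.
C (eclipsed): CH2Cl(0°)/Et(0°) eclipsed 3.8; H(120°)/NH2(120°) eclipsed 1.3; SH(240°)/CHO(240°) eclipsed 2.7 → 7.8 kcal/mol.
E(D) − E(C) = 8.2 − 7.8 = +0.4 kcal/mol.

+0.4 kcal/mol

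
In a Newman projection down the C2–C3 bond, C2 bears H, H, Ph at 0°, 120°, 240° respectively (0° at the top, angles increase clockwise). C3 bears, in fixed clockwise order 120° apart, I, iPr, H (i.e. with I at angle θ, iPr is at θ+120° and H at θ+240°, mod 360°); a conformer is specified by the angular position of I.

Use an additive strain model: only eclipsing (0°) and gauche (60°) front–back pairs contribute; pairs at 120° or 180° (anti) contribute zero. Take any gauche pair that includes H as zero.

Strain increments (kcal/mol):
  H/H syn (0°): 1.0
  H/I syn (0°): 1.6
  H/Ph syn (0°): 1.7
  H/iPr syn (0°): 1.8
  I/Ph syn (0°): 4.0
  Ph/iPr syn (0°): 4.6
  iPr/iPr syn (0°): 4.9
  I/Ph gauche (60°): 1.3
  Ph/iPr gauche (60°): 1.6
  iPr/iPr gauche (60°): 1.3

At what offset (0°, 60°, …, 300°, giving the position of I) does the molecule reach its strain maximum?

120°

I at 0° (eclipsed): H(0°)/I(0°) eclipsed 1.6; H(120°)/iPr(120°) eclipsed 1.8; Ph(240°)/H(240°) eclipsed 1.7 → 5.1 kcal/mol.
I at 60° (staggered): Ph(240°)/iPr(180°) gauche 1.6 → 1.6 kcal/mol.
I at 120° (eclipsed): H(0°)/H(0°) eclipsed 1.0; H(120°)/I(120°) eclipsed 1.6; Ph(240°)/iPr(240°) eclipsed 4.6 → 7.2 kcal/mol.
I at 180° (staggered): Ph(240°)/I(180°) gauche 1.3; Ph(240°)/iPr(300°) gauche 1.6 → 2.9 kcal/mol.
I at 240° (eclipsed): H(0°)/iPr(0°) eclipsed 1.8; H(120°)/H(120°) eclipsed 1.0; Ph(240°)/I(240°) eclipsed 4.0 → 6.8 kcal/mol.
I at 300° (staggered): Ph(240°)/I(300°) gauche 1.3 → 1.3 kcal/mol.
The maximum (7.2 kcal/mol) occurs with I at 120°.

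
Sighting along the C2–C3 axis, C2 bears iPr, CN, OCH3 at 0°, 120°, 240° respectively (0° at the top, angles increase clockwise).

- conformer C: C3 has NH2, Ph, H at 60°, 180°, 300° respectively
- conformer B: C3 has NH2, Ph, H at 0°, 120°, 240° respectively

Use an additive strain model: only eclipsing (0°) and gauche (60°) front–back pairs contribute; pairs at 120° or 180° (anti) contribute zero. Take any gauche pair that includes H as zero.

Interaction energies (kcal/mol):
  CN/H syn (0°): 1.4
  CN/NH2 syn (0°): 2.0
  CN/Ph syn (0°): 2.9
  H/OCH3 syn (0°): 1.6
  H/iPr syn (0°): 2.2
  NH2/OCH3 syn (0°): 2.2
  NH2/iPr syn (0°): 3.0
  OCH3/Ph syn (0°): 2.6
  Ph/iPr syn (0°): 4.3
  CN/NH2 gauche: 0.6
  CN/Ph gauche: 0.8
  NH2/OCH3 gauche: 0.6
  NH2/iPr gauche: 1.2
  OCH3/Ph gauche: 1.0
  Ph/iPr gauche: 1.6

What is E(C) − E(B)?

-3.9 kcal/mol

C (staggered): iPr–NH2 gauche, CN–NH2 gauche, CN–Ph gauche, OCH3–Ph gauche; 1.2 + 0.6 + 0.8 + 1.0 = 3.6 kcal/mol.
B (eclipsed): iPr–NH2 eclipsed, CN–Ph eclipsed, OCH3–H eclipsed; 3.0 + 2.9 + 1.6 = 7.5 kcal/mol.
E(C) − E(B) = 3.6 − 7.5 = -3.9 kcal/mol.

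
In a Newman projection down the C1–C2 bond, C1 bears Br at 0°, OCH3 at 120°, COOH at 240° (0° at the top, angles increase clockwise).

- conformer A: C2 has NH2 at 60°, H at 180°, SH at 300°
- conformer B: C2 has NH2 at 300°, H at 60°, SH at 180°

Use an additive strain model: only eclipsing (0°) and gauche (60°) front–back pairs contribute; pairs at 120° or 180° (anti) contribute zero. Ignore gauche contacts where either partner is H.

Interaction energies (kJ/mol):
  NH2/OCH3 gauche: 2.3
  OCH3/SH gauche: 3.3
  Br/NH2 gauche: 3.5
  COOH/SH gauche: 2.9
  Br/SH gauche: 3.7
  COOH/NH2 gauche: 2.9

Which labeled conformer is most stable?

A is staggered. Br at 0° is gauche with NH2 at 60° (3.5); Br at 0° is gauche with SH at 300° (3.7); OCH3 at 120° is gauche with NH2 at 60° (2.3); COOH at 240° is gauche with SH at 300° (2.9). Total 12.4 kJ/mol.
B is staggered. Br at 0° is gauche with NH2 at 300° (3.5); OCH3 at 120° is gauche with SH at 180° (3.3); COOH at 240° is gauche with NH2 at 300° (2.9); COOH at 240° is gauche with SH at 180° (2.9). Total 12.6 kJ/mol.
A has the lowest total (12.4 kJ/mol).

A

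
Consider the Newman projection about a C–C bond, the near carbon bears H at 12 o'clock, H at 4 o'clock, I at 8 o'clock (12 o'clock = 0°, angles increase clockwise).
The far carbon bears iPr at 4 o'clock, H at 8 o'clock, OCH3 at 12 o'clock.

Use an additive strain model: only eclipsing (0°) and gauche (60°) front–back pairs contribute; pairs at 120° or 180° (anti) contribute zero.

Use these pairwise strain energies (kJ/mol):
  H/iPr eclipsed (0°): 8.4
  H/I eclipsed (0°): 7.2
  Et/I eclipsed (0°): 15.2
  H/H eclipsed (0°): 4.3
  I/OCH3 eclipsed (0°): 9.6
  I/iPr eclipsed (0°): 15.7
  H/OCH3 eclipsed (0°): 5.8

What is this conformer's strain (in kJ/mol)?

21.4 kJ/mol

This conformer (eclipsed): H–OCH3 eclipsed, H–iPr eclipsed, I–H eclipsed; 5.8 + 8.4 + 7.2 = 21.4 kJ/mol.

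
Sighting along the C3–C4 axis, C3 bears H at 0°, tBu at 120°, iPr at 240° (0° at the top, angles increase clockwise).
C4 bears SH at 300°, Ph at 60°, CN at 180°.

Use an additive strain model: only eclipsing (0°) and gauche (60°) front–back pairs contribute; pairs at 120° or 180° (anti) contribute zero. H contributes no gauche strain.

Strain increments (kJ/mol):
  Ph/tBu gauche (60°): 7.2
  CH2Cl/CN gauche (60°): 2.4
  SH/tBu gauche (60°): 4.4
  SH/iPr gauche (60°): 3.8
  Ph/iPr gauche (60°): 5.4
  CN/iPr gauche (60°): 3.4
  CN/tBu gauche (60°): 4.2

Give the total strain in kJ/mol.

18.6 kJ/mol

This conformer (staggered): tBu(120°)/Ph(60°) gauche 7.2; tBu(120°)/CN(180°) gauche 4.2; iPr(240°)/SH(300°) gauche 3.8; iPr(240°)/CN(180°) gauche 3.4 → 18.6 kJ/mol.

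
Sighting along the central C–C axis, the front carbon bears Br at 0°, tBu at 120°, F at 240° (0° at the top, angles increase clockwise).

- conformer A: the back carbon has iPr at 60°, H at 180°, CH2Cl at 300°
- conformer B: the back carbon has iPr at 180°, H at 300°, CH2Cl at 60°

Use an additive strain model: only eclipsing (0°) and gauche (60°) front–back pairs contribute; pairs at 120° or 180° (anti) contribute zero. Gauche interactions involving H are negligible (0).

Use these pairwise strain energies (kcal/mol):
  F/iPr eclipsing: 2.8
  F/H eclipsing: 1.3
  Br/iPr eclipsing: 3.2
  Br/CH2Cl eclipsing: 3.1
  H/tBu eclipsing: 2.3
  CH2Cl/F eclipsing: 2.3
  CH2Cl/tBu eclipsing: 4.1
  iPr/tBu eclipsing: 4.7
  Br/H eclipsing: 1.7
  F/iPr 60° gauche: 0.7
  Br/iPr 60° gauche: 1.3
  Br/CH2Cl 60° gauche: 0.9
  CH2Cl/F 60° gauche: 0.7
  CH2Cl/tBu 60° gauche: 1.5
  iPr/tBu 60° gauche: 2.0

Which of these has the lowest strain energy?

A (staggered): Br(0°)/iPr(60°) gauche 1.3; Br(0°)/CH2Cl(300°) gauche 0.9; tBu(120°)/iPr(60°) gauche 2.0; F(240°)/CH2Cl(300°) gauche 0.7 → 4.9 kcal/mol.
B (staggered): Br(0°)/CH2Cl(60°) gauche 0.9; tBu(120°)/iPr(180°) gauche 2.0; tBu(120°)/CH2Cl(60°) gauche 1.5; F(240°)/iPr(180°) gauche 0.7 → 5.1 kcal/mol.
A has the lowest total (4.9 kcal/mol).

A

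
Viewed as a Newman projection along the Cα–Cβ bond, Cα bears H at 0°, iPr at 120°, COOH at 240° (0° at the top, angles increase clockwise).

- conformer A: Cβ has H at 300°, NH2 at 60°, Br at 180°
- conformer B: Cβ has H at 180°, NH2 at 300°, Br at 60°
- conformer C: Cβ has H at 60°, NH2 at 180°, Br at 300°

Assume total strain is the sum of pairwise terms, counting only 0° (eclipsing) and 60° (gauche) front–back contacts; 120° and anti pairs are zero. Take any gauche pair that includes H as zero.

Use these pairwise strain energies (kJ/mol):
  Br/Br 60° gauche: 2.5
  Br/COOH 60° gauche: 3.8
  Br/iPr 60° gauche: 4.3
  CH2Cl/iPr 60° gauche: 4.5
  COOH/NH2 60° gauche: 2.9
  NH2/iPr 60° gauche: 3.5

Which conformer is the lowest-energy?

A (staggered): iPr–NH2 gauche, iPr–Br gauche, COOH–Br gauche; 3.5 + 4.3 + 3.8 = 11.6 kJ/mol.
B (staggered): iPr–Br gauche, COOH–NH2 gauche; 4.3 + 2.9 = 7.2 kJ/mol.
C (staggered): iPr–NH2 gauche, COOH–NH2 gauche, COOH–Br gauche; 3.5 + 2.9 + 3.8 = 10.2 kJ/mol.
B has the lowest total (7.2 kJ/mol).

B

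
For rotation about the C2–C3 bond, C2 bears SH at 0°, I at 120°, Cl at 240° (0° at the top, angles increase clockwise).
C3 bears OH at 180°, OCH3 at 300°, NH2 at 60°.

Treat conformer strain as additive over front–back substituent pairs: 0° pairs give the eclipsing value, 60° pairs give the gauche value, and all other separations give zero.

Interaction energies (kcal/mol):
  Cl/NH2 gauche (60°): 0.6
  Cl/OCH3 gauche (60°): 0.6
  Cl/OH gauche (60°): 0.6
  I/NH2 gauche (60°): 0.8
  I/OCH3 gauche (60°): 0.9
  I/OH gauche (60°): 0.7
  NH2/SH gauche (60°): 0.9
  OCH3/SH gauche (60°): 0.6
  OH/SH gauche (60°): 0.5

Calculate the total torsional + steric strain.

4.2 kcal/mol

This conformer is staggered. SH at 0° is gauche with OCH3 at 300° (0.6); SH at 0° is gauche with NH2 at 60° (0.9); I at 120° is gauche with OH at 180° (0.7); I at 120° is gauche with NH2 at 60° (0.8); Cl at 240° is gauche with OH at 180° (0.6); Cl at 240° is gauche with OCH3 at 300° (0.6). Total 4.2 kcal/mol.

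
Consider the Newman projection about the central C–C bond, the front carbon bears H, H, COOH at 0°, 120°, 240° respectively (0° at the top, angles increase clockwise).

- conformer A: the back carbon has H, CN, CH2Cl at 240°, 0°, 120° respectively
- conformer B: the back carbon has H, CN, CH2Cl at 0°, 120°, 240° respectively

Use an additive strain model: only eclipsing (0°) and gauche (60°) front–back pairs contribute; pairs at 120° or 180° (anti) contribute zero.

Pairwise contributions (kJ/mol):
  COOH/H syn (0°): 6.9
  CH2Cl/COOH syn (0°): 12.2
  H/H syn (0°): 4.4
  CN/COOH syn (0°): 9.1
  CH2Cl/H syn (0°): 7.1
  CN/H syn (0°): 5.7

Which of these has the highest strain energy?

B

A (eclipsed): H(0°)/CN(0°) eclipsed 5.7; H(120°)/CH2Cl(120°) eclipsed 7.1; COOH(240°)/H(240°) eclipsed 6.9 → 19.7 kJ/mol.
B (eclipsed): H(0°)/H(0°) eclipsed 4.4; H(120°)/CN(120°) eclipsed 5.7; COOH(240°)/CH2Cl(240°) eclipsed 12.2 → 22.3 kJ/mol.
B has the highest total (22.3 kJ/mol).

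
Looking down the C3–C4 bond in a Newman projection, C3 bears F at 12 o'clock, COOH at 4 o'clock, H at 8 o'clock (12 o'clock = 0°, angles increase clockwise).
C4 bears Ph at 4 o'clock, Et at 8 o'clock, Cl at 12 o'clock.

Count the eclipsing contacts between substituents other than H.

2

Non-H eclipsing pairs: F(0°)/Cl(0°); COOH(120°)/Ph(120°) — 2 interactions.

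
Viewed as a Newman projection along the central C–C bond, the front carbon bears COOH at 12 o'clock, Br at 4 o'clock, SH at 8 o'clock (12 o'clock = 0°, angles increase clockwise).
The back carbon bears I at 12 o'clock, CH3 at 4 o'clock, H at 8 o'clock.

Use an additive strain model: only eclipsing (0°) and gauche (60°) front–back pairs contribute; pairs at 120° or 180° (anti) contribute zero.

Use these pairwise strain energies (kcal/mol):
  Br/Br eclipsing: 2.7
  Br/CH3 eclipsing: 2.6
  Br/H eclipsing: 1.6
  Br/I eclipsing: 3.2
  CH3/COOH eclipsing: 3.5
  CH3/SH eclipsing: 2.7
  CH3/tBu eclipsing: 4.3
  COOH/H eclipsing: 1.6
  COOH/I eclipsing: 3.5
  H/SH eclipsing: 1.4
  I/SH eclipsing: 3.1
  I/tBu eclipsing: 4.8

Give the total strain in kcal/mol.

This conformer (eclipsed): COOH(0°)/I(0°) eclipsed 3.5; Br(120°)/CH3(120°) eclipsed 2.6; SH(240°)/H(240°) eclipsed 1.4 → 7.5 kcal/mol.

7.5 kcal/mol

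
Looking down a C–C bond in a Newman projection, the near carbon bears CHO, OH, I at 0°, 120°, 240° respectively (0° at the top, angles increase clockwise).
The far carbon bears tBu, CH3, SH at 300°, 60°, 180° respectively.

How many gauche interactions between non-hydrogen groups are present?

Non-H gauche pairs: CHO(0°)/tBu(300°); CHO(0°)/CH3(60°); OH(120°)/CH3(60°); OH(120°)/SH(180°); I(240°)/tBu(300°); I(240°)/SH(180°) — 6 interactions.

6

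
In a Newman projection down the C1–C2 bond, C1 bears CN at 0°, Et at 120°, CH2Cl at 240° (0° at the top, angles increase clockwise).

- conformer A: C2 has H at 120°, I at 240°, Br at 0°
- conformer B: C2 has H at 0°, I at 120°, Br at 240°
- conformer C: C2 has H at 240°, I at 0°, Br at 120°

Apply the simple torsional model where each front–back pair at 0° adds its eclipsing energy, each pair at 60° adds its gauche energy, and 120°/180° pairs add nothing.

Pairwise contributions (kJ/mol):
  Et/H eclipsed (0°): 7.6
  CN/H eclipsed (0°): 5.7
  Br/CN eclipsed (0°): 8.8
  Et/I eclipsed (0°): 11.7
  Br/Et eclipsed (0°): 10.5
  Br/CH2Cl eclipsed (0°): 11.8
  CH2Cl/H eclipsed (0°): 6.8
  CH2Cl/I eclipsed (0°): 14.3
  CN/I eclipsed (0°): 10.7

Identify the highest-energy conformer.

A

A is eclipsed. CN at 0° is eclipsed with Br at 0° (8.8); Et at 120° is eclipsed with H at 120° (7.6); CH2Cl at 240° is eclipsed with I at 240° (14.3). Total 30.7 kJ/mol.
B is eclipsed. CN at 0° is eclipsed with H at 0° (5.7); Et at 120° is eclipsed with I at 120° (11.7); CH2Cl at 240° is eclipsed with Br at 240° (11.8). Total 29.2 kJ/mol.
C is eclipsed. CN at 0° is eclipsed with I at 0° (10.7); Et at 120° is eclipsed with Br at 120° (10.5); CH2Cl at 240° is eclipsed with H at 240° (6.8). Total 28.0 kJ/mol.
A has the highest total (30.7 kJ/mol).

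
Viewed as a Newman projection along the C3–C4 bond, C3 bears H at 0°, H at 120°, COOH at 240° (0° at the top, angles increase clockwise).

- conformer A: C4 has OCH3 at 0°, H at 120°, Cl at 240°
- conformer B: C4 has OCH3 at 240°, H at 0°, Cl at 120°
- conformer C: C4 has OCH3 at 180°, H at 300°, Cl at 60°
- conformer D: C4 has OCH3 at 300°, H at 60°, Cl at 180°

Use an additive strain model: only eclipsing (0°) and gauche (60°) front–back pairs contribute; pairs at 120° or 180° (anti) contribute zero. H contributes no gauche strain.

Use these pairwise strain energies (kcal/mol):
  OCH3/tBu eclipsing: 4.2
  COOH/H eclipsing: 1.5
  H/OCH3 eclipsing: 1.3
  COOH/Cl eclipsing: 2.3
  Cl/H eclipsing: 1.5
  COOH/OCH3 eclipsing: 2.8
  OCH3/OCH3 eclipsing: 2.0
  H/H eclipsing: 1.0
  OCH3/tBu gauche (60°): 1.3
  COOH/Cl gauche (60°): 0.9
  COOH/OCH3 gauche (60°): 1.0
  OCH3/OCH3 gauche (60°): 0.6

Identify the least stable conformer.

A (eclipsed): H(0°)/OCH3(0°) eclipsed 1.3; H(120°)/H(120°) eclipsed 1.0; COOH(240°)/Cl(240°) eclipsed 2.3 → 4.6 kcal/mol.
B (eclipsed): H(0°)/H(0°) eclipsed 1.0; H(120°)/Cl(120°) eclipsed 1.5; COOH(240°)/OCH3(240°) eclipsed 2.8 → 5.3 kcal/mol.
C (staggered): COOH(240°)/OCH3(180°) gauche 1.0 → 1.0 kcal/mol.
D (staggered): COOH(240°)/OCH3(300°) gauche 1.0; COOH(240°)/Cl(180°) gauche 0.9 → 1.9 kcal/mol.
B has the highest total (5.3 kcal/mol).

B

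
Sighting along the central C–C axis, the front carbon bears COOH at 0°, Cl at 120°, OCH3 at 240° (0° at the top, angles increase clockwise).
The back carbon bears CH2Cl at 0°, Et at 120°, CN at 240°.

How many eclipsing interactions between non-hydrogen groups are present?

Non-H eclipsing pairs: COOH(0°)/CH2Cl(0°); Cl(120°)/Et(120°); OCH3(240°)/CN(240°) — 3 interactions.

3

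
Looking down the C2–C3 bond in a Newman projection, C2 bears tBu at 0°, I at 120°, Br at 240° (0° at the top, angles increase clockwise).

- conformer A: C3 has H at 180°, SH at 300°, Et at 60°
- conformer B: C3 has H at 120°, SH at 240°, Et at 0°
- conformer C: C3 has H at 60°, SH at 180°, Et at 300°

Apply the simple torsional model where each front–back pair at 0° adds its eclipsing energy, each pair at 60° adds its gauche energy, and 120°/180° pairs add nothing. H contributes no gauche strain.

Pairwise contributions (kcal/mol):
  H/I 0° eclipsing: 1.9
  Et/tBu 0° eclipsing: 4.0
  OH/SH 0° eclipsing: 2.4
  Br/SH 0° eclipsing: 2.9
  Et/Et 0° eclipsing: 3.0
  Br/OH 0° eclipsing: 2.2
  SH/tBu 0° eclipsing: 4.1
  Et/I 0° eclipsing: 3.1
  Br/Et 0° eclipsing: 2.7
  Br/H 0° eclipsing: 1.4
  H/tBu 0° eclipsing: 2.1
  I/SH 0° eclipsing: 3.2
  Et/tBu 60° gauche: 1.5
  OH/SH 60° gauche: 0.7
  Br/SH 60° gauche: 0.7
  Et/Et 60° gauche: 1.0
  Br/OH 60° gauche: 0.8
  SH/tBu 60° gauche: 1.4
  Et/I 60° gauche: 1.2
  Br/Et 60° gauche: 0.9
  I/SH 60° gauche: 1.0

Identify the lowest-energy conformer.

C

A (staggered): tBu–SH gauche, tBu–Et gauche, I–Et gauche, Br–SH gauche; 1.4 + 1.5 + 1.2 + 0.7 = 4.8 kcal/mol.
B (eclipsed): tBu–Et eclipsed, I–H eclipsed, Br–SH eclipsed; 4.0 + 1.9 + 2.9 = 8.8 kcal/mol.
C (staggered): tBu–Et gauche, I–SH gauche, Br–SH gauche, Br–Et gauche; 1.5 + 1.0 + 0.7 + 0.9 = 4.1 kcal/mol.
C has the lowest total (4.1 kcal/mol).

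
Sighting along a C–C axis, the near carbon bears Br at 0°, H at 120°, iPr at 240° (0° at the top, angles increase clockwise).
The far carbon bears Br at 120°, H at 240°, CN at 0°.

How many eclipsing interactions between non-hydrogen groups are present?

Non-H eclipsing pairs: Br(0°)/CN(0°) — 1 interaction.

1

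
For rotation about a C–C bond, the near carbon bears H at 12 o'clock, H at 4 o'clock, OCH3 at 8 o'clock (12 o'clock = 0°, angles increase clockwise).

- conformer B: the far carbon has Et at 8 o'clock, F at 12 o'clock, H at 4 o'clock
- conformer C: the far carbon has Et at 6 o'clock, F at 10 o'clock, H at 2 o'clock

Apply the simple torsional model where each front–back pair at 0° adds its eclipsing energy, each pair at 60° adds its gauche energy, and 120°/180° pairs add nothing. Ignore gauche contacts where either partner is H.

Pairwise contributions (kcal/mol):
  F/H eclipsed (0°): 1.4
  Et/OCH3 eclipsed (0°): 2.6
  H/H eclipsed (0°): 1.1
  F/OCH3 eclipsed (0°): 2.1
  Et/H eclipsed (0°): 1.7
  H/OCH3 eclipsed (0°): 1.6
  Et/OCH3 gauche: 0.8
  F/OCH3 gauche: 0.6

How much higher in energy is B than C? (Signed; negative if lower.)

B (eclipsed): H(0°)/F(0°) eclipsed 1.4; H(120°)/H(120°) eclipsed 1.1; OCH3(240°)/Et(240°) eclipsed 2.6 → 5.1 kcal/mol.
C (staggered): OCH3(240°)/Et(180°) gauche 0.8; OCH3(240°)/F(300°) gauche 0.6 → 1.4 kcal/mol.
E(B) − E(C) = 5.1 − 1.4 = +3.7 kcal/mol.

+3.7 kcal/mol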